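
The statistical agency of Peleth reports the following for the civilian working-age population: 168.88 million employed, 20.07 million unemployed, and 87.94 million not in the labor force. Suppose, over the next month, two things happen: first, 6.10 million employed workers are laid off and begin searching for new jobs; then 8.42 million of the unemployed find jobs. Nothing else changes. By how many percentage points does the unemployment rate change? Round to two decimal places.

Initially, labor force = 168.88 + 20.07 = 188.95 million, so u = 20.07/188.95 = 10.62%.
After the first change, employed falls and unemployed rises by 6.10; labor force unchanged → E = 162.78, U = 26.17, labor force = 188.95 million.
After the second change, unemployed falls and employed rises by 8.42; labor force unchanged → E = 171.20, U = 17.75, labor force = 188.95 million.
New unemployment rate = 17.75 / 188.95 = 9.39%.
Change = 9.39% − 10.62% = −1.23 percentage points.

The unemployment rate changes by −1.23 percentage points.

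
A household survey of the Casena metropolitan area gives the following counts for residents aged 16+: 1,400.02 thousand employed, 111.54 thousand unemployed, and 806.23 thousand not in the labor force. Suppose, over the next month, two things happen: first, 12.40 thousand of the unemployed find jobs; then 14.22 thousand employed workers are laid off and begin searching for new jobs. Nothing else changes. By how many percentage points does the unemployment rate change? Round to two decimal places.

Initially, labor force = 1,400.02 + 111.54 = 1,511.56 thousand, so u = 111.54/1,511.56 = 7.38%.
After the first change, unemployed falls and employed rises by 12.40; labor force unchanged → E = 1,412.42, U = 99.14, labor force = 1,511.56 thousand.
After the second change, employed falls and unemployed rises by 14.22; labor force unchanged → E = 1,398.20, U = 113.36, labor force = 1,511.56 thousand.
New unemployment rate = 113.36 / 1,511.56 = 7.50%.
Change = 7.50% − 7.38% = +0.12 percentage points.

The unemployment rate changes by +0.12 percentage points.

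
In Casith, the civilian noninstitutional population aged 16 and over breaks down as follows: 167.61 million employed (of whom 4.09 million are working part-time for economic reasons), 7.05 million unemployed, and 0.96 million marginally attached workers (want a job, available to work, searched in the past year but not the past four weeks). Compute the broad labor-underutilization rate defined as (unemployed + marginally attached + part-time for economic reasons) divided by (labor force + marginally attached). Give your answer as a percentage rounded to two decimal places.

Broad underutilization rate ≈ 6.89%.

Labor force = 167.61 + 7.05 = 174.66 million.
Numerator = 7.05 + 0.96 + 4.09 = 12.10 million.
Denominator = 174.66 + 0.96 = 175.62 million.
Broad rate = 12.10 / 175.62 = 6.89%.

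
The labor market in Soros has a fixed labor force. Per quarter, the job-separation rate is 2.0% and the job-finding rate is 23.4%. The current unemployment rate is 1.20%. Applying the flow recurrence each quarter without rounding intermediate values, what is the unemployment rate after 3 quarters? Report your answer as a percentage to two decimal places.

With a fixed labor force, u_{t+1} = u_t + s·(1−u_t) − f·u_t = u_t·(1−s−f) + s.
Here 1−s−f = 0.746 and s = 0.020.
u_1 = 0.012000 × 0.746 + 0.020 = 0.028952.
u_2 = 0.028952 × 0.746 + 0.020 = 0.041598.
u_3 = 0.041598 × 0.746 + 0.020 = 0.051032.

Unemployment rate after three quarters ≈ 5.10%.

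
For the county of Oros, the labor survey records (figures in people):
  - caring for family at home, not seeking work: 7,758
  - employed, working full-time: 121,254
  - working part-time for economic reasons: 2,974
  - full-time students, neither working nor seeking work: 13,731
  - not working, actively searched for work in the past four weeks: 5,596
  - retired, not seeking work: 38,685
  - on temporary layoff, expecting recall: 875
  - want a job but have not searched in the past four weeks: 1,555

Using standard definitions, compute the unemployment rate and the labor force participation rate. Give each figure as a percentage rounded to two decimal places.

Employed = 121,254 + 2,974 = 124,228 (anyone who worked, including part-time for economic reasons, counts as employed).
Unemployed = 5,596 + 875 = 6,471 (jobless and actively searching, or on temporary layoff).
Labor force = 124,228 + 6,471 = 130,699.
Not in labor force = 7,758 + 13,731 + 38,685 + 1,555 = 61,729 (those not working and not actively searching are outside the labor force — including those who want a job but have given up searching).
Civilian working-age population = 130,699 + 61,729 = 192,428.
Unemployment rate = 6,471 / 130,699 = 4.95%.
Labor force participation rate = 130,699 / 192,428 = 67.92%.

Unemployment rate ≈ 4.95%; labor force participation rate ≈ 67.92%.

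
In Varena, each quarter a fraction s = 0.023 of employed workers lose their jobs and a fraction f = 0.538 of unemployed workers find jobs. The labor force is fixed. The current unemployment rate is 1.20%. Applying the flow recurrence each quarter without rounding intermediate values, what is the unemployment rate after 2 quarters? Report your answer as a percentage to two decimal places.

With a fixed labor force, u_{t+1} = u_t + s·(1−u_t) − f·u_t = u_t·(1−s−f) + s.
Here 1−s−f = 0.439 and s = 0.023.
u_1 = 0.012000 × 0.439 + 0.023 = 0.028268.
u_2 = 0.028268 × 0.439 + 0.023 = 0.035410.

Unemployment rate after two quarters ≈ 3.54%.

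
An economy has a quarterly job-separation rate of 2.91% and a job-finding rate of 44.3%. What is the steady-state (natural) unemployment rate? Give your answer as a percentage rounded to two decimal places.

At steady state the flows balance: s·E = f·U, so U/(E+U) = s/(s+f).
u* = 2.91 / (2.91 + 44.3) = 2.91 / 47.21 = 6.16%.

Steady-state unemployment rate ≈ 6.16%.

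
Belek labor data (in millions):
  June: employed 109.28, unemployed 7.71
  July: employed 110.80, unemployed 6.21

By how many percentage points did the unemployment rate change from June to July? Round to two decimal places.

The unemployment rate changed by −1.28 percentage points.

June: labor force = 109.28 + 7.71 = 116.99; u = 7.71/116.99 = 6.59%.
July: labor force = 110.80 + 6.21 = 117.01; u = 6.21/117.01 = 5.31%.
Change = 5.31% − 6.59% = −1.28 pp.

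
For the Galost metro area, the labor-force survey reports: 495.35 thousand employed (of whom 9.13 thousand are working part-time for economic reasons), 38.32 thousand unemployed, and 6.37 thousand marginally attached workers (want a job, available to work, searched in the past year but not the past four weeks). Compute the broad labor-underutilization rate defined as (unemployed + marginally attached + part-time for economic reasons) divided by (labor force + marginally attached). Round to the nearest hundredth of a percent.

Labor force = 495.35 + 38.32 = 533.67 thousand.
Numerator = 38.32 + 6.37 + 9.13 = 53.82 thousand.
Denominator = 533.67 + 6.37 = 540.04 thousand.
Broad rate = 53.82 / 540.04 = 9.97%.

Broad underutilization rate ≈ 9.97%.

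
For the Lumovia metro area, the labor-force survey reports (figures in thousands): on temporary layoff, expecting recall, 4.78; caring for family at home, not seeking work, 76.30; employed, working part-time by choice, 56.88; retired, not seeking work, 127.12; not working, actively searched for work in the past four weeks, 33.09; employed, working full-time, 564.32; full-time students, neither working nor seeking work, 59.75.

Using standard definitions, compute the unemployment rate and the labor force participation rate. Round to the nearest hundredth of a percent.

Employed = 56.88 + 564.32 = 621.20 thousand.
Unemployed = 4.78 + 33.09 = 37.87 thousand (jobless and actively searching, or on temporary layoff).
Labor force = 621.20 + 37.87 = 659.07 thousand.
Not in labor force = 76.30 + 127.12 + 59.75 = 263.17 thousand (those not working and not actively searching are outside the labor force).
Civilian working-age population = 659.07 + 263.17 = 922.24 thousand.
Unemployment rate = 37.87 / 659.07 = 5.75%.
Labor force participation rate = 659.07 / 922.24 = 71.46%.

Unemployment rate ≈ 5.75%; labor force participation rate ≈ 71.46%.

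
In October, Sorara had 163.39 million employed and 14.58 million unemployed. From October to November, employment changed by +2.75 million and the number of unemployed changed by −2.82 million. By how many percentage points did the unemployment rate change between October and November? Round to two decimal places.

The unemployment rate changed by −1.58 percentage points.

October: labor force = 163.39 + 14.58 = 177.97; u = 14.58/177.97 = 8.19%.
November: labor force = 166.14 + 11.76 = 177.90; u = 11.76/177.90 = 6.61%.
Change = 6.61% − 8.19% = −1.58 pp.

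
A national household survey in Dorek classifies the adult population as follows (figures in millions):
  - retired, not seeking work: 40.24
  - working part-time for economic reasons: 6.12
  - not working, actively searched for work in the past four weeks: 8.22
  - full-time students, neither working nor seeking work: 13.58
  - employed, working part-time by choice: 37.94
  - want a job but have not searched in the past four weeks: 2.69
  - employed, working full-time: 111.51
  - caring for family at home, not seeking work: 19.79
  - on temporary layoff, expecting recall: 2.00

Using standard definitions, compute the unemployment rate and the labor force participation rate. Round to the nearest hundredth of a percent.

Unemployment rate ≈ 6.16%; labor force participation rate ≈ 68.48%.

Employed = 6.12 + 37.94 + 111.51 = 155.57 million (anyone who worked, including part-time for economic reasons, counts as employed).
Unemployed = 8.22 + 2.00 = 10.22 million (jobless and actively searching, or on temporary layoff).
Labor force = 155.57 + 10.22 = 165.79 million.
Not in labor force = 40.24 + 13.58 + 2.69 + 19.79 = 76.30 million (those not working and not actively searching are outside the labor force — including those who want a job but have given up searching).
Civilian working-age population = 165.79 + 76.30 = 242.09 million.
Unemployment rate = 10.22 / 165.79 = 6.16%.
Labor force participation rate = 165.79 / 242.09 = 68.48%.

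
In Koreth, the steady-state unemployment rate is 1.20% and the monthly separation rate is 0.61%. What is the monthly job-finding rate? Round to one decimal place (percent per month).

From u* = s/(s+f): f = s·(1−u)/u.
f = 0.61 × (1 − 0.0120) / 0.0120 = 0.6027 / 0.0120 ≈ 50.2% per month.

Job-finding rate ≈ 50.2% per month.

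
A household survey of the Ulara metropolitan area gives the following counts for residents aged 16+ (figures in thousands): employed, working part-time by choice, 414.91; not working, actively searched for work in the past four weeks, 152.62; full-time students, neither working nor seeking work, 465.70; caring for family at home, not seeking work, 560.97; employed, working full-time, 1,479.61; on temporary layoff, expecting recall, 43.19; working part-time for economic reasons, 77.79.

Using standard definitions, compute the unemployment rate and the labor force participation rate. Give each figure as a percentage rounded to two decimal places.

Unemployment rate ≈ 9.03%; labor force participation rate ≈ 67.86%.

Employed = 414.91 + 1,479.61 + 77.79 = 1,972.31 thousand (anyone who worked, including part-time for economic reasons, counts as employed).
Unemployed = 152.62 + 43.19 = 195.81 thousand (jobless and actively searching, or on temporary layoff).
Labor force = 1,972.31 + 195.81 = 2,168.12 thousand.
Not in labor force = 465.70 + 560.97 = 1,026.67 thousand (those not working and not actively searching are outside the labor force).
Civilian working-age population = 2,168.12 + 1,026.67 = 3,194.79 thousand.
Unemployment rate = 195.81 / 2,168.12 = 9.03%.
Labor force participation rate = 2,168.12 / 3,194.79 = 67.86%.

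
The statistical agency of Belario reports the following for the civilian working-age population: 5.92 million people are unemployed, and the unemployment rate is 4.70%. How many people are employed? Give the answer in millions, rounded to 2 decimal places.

About 120.04 million are employed.

Labor force = U / u = 5.92 / 0.0470 ≈ 125.96 million.
Employed = labor force − unemployed = 125.96 − 5.92 = 120.04 million.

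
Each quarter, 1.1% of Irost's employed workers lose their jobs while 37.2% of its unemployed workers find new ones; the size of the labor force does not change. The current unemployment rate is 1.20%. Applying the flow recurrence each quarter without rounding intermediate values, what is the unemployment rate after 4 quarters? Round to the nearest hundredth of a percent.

With a fixed labor force, u_{t+1} = u_t + s·(1−u_t) − f·u_t = u_t·(1−s−f) + s.
Here 1−s−f = 0.617 and s = 0.011.
u_1 = 0.012000 × 0.617 + 0.011 = 0.018404.
u_2 = 0.018404 × 0.617 + 0.011 = 0.022355.
u_3 = 0.022355 × 0.617 + 0.011 = 0.024793.
u_4 = 0.024793 × 0.617 + 0.011 = 0.026297.

Unemployment rate after four quarters ≈ 2.63%.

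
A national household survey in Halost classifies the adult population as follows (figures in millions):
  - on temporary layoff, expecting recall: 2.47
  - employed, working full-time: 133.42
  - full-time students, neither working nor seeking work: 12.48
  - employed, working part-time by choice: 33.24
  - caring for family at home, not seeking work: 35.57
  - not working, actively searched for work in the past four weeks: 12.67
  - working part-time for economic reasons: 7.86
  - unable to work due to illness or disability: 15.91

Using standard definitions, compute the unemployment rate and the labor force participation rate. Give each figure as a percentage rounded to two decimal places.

Employed = 133.42 + 33.24 + 7.86 = 174.52 million (anyone who worked, including part-time for economic reasons, counts as employed).
Unemployed = 2.47 + 12.67 = 15.14 million (jobless and actively searching, or on temporary layoff).
Labor force = 174.52 + 15.14 = 189.66 million.
Not in labor force = 12.48 + 35.57 + 15.91 = 63.96 million (those not working and not actively searching are outside the labor force).
Civilian working-age population = 189.66 + 63.96 = 253.62 million.
Unemployment rate = 15.14 / 189.66 = 7.98%.
Labor force participation rate = 189.66 / 253.62 = 74.78%.

Unemployment rate ≈ 7.98%; labor force participation rate ≈ 74.78%.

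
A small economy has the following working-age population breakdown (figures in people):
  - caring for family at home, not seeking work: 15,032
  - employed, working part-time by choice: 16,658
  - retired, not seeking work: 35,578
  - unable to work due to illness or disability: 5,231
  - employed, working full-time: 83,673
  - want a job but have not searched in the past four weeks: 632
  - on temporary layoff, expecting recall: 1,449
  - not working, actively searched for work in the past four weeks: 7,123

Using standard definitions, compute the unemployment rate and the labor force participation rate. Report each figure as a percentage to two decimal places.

Employed = 16,658 + 83,673 = 100,331.
Unemployed = 1,449 + 7,123 = 8,572 (jobless and actively searching, or on temporary layoff).
Labor force = 100,331 + 8,572 = 108,903.
Not in labor force = 15,032 + 35,578 + 5,231 + 632 = 56,473 (those not working and not actively searching are outside the labor force — including those who want a job but have given up searching).
Civilian working-age population = 108,903 + 56,473 = 165,376.
Unemployment rate = 8,572 / 108,903 = 7.87%.
Labor force participation rate = 108,903 / 165,376 = 65.85%.

Unemployment rate ≈ 7.87%; labor force participation rate ≈ 65.85%.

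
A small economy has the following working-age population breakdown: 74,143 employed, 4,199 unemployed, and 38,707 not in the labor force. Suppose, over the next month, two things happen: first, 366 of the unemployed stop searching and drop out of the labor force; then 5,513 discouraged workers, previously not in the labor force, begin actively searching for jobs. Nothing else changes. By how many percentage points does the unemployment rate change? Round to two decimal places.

Initially, labor force = 74,143 + 4,199 = 78,342, so u = 4,199/78,342 = 5.36%.
After the first change, unemployed and labor force both fall by 366 → E = 74,143, U = 3,833, labor force = 77,976.
After the second change, unemployed and labor force both rise by 5,513 → E = 74,143, U = 9,346, labor force = 83,489.
New unemployment rate = 9,346 / 83,489 = 11.19%.
Change = 11.19% − 5.36% = +5.83 percentage points.

The unemployment rate changes by +5.83 percentage points.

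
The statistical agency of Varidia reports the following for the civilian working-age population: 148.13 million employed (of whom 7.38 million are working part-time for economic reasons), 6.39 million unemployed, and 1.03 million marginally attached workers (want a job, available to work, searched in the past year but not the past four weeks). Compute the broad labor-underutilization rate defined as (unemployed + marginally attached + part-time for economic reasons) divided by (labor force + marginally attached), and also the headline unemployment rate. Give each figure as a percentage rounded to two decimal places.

Broad underutilization rate ≈ 9.51%; headline unemployment rate ≈ 4.14%.

Labor force = 148.13 + 6.39 = 154.52 million.
Numerator = 6.39 + 1.03 + 7.38 = 14.80 million.
Denominator = 154.52 + 1.03 = 155.55 million.
Broad rate = 14.80 / 155.55 = 9.51%.
Headline unemployment rate = 6.39 / 154.52 = 4.14%.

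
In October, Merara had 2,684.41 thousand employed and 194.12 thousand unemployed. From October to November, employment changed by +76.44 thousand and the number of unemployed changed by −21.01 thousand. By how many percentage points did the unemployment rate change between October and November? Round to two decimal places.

October: labor force = 2,684.41 + 194.12 = 2,878.53; u = 194.12/2,878.53 = 6.74%.
November: labor force = 2,760.85 + 173.11 = 2,933.96; u = 173.11/2,933.96 = 5.90%.
Change = 5.90% − 6.74% = −0.84 pp.

The unemployment rate changed by −0.84 percentage points.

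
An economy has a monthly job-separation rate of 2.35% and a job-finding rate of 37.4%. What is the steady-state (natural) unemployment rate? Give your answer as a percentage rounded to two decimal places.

Steady-state unemployment rate ≈ 5.91%.

At steady state the flows balance: s·E = f·U, so U/(E+U) = s/(s+f).
u* = 2.35 / (2.35 + 37.4) = 2.35 / 39.75 = 5.91%.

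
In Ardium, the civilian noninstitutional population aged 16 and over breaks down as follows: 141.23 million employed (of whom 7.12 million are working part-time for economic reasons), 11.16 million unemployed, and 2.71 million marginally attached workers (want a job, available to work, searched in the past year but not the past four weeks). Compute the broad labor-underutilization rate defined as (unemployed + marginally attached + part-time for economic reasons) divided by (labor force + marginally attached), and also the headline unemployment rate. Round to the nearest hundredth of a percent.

Broad underutilization rate ≈ 13.53%; headline unemployment rate ≈ 7.32%.

Labor force = 141.23 + 11.16 = 152.39 million.
Numerator = 11.16 + 2.71 + 7.12 = 20.99 million.
Denominator = 152.39 + 2.71 = 155.10 million.
Broad rate = 20.99 / 155.10 = 13.53%.
Headline unemployment rate = 11.16 / 152.39 = 7.32%.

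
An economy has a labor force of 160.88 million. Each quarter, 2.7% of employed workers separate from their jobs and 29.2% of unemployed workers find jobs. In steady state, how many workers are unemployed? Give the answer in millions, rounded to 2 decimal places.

Steady-state unemployment rate u* = s/(s+f) = 2.7/(2.7+29.2) = 0.084639.
Unemployed = u* × labor force = 0.084639 × 160.88 ≈ 13.62 million.

About 13.62 million are unemployed in steady state.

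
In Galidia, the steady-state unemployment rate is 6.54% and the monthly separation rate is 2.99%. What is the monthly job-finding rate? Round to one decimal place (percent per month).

From u* = s/(s+f): f = s·(1−u)/u.
f = 2.99 × (1 − 0.0654) / 0.0654 = 2.7945 / 0.0654 ≈ 42.7% per month.

Job-finding rate ≈ 42.7% per month.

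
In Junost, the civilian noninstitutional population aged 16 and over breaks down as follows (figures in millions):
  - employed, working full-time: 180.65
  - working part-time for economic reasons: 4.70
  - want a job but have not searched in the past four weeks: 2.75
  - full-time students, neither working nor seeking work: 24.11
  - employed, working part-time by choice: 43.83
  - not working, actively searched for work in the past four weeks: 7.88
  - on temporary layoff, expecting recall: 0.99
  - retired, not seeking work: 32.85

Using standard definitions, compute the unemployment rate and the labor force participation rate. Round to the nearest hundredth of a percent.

Unemployment rate ≈ 3.73%; labor force participation rate ≈ 79.95%.

Employed = 180.65 + 4.70 + 43.83 = 229.18 million (anyone who worked, including part-time for economic reasons, counts as employed).
Unemployed = 7.88 + 0.99 = 8.87 million (jobless and actively searching, or on temporary layoff).
Labor force = 229.18 + 8.87 = 238.05 million.
Not in labor force = 2.75 + 24.11 + 32.85 = 59.71 million (those not working and not actively searching are outside the labor force — including those who want a job but have given up searching).
Civilian working-age population = 238.05 + 59.71 = 297.76 million.
Unemployment rate = 8.87 / 238.05 = 3.73%.
Labor force participation rate = 238.05 / 297.76 = 79.95%.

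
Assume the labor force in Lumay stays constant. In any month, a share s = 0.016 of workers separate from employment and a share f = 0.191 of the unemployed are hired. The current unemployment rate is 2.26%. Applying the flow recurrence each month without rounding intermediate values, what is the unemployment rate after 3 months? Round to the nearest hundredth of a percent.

With a fixed labor force, u_{t+1} = u_t + s·(1−u_t) − f·u_t = u_t·(1−s−f) + s.
Here 1−s−f = 0.793 and s = 0.016.
u_1 = 0.022600 × 0.793 + 0.016 = 0.033922.
u_2 = 0.033922 × 0.793 + 0.016 = 0.042900.
u_3 = 0.042900 × 0.793 + 0.016 = 0.050020.

Unemployment rate after three months ≈ 5.00%.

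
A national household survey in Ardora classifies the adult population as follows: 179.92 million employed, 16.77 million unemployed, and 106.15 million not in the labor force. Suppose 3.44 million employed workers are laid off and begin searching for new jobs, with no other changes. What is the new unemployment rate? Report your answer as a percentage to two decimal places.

New unemployment rate ≈ 10.28%.

Initially, labor force = 179.92 + 16.77 = 196.69 million, so u = 16.77/196.69 = 8.53%.
After the change, employed falls and unemployed rises by 3.44; labor force unchanged → E = 176.48, U = 20.21, labor force = 196.69 million.
New unemployment rate = 20.21 / 196.69 = 10.28%.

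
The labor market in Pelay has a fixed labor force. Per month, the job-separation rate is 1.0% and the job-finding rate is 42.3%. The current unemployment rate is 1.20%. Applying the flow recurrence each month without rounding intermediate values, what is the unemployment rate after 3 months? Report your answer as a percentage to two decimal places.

Unemployment rate after three months ≈ 2.11%.

With a fixed labor force, u_{t+1} = u_t + s·(1−u_t) − f·u_t = u_t·(1−s−f) + s.
Here 1−s−f = 0.567 and s = 0.010.
u_1 = 0.012000 × 0.567 + 0.010 = 0.016804.
u_2 = 0.016804 × 0.567 + 0.010 = 0.019528.
u_3 = 0.019528 × 0.567 + 0.010 = 0.021072.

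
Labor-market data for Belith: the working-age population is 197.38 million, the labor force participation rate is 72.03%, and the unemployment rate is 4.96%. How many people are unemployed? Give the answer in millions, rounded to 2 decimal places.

Labor force = 0.7203 × 197.38 = 142.17 million.
Unemployed = 0.0496 × 142.17 ≈ 7.05 million.

About 7.05 million are unemployed.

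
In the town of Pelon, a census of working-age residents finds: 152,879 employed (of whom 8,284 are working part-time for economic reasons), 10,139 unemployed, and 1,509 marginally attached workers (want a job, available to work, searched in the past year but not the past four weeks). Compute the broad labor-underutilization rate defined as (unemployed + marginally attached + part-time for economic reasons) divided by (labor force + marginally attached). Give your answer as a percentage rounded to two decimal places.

Labor force = 152,879 + 10,139 = 163,018.
Numerator = 10,139 + 1,509 + 8,284 = 19,932.
Denominator = 163,018 + 1,509 = 164,527.
Broad rate = 19,932 / 164,527 = 12.11%.

Broad underutilization rate ≈ 12.11%.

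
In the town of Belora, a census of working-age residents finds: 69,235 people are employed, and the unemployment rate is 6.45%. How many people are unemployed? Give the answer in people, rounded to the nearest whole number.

About 4,774 are unemployed.

Let U be the number unemployed. The labor force is E + U, and U/(E+U) = 0.0645.
So U = 0.0645 × 69,235 / (1 − 0.0645) = 4465.66 / 0.9355 ≈ 4,774.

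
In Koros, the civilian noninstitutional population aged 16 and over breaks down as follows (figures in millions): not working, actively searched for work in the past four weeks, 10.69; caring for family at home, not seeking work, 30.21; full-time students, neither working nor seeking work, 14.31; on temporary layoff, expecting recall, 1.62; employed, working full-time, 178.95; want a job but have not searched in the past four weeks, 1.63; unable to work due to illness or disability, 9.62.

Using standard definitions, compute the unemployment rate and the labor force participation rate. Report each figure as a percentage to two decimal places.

Unemployment rate ≈ 6.44%; labor force participation rate ≈ 77.42%.

Employed = 178.95 million.
Unemployed = 10.69 + 1.62 = 12.31 million (jobless and actively searching, or on temporary layoff).
Labor force = 178.95 + 12.31 = 191.26 million.
Not in labor force = 30.21 + 14.31 + 1.63 + 9.62 = 55.77 million (those not working and not actively searching are outside the labor force — including those who want a job but have given up searching).
Civilian working-age population = 191.26 + 55.77 = 247.03 million.
Unemployment rate = 12.31 / 191.26 = 6.44%.
Labor force participation rate = 191.26 / 247.03 = 77.42%.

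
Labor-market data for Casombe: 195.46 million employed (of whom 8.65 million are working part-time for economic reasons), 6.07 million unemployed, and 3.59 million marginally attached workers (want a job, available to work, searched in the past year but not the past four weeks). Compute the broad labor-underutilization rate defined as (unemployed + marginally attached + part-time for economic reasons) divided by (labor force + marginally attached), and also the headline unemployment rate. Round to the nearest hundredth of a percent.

Labor force = 195.46 + 6.07 = 201.53 million.
Numerator = 6.07 + 3.59 + 8.65 = 18.31 million.
Denominator = 201.53 + 3.59 = 205.12 million.
Broad rate = 18.31 / 205.12 = 8.93%.
Headline unemployment rate = 6.07 / 201.53 = 3.01%.

Broad underutilization rate ≈ 8.93%; headline unemployment rate ≈ 3.01%.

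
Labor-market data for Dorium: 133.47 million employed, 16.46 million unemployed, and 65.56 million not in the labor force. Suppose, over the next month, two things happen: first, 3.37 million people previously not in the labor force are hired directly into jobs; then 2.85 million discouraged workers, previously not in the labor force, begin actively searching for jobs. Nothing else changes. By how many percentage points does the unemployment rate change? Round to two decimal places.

The unemployment rate changes by +1.39 percentage points.

Initially, labor force = 133.47 + 16.46 = 149.93 million, so u = 16.46/149.93 = 10.98%.
After the first change, employed and labor force both rise by 3.37; unemployed unchanged → E = 136.84, U = 16.46, labor force = 153.30 million.
After the second change, unemployed and labor force both rise by 2.85 → E = 136.84, U = 19.31, labor force = 156.15 million.
New unemployment rate = 19.31 / 156.15 = 12.37%.
Change = 12.37% − 10.98% = +1.39 percentage points.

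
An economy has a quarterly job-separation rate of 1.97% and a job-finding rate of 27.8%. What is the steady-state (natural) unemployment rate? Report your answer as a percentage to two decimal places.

At steady state the flows balance: s·E = f·U, so U/(E+U) = s/(s+f).
u* = 1.97 / (1.97 + 27.8) = 1.97 / 29.77 = 6.62%.

Steady-state unemployment rate ≈ 6.62%.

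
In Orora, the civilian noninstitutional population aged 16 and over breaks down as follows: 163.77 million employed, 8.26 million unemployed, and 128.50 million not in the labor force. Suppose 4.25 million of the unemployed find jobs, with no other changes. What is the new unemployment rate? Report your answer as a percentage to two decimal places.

New unemployment rate ≈ 2.33%.

Initially, labor force = 163.77 + 8.26 = 172.03 million, so u = 8.26/172.03 = 4.80%.
After the change, unemployed falls and employed rises by 4.25; labor force unchanged → E = 168.02, U = 4.01, labor force = 172.03 million.
New unemployment rate = 4.01 / 172.03 = 2.33%.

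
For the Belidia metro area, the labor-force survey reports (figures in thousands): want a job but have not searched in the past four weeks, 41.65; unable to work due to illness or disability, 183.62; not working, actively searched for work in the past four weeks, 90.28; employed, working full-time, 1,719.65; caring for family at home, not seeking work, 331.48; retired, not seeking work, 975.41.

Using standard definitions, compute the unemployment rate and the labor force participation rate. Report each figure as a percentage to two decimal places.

Unemployment rate ≈ 4.99%; labor force participation rate ≈ 54.16%.

Employed = 1,719.65 thousand.
Unemployed = 90.28 thousand.
Labor force = 1,719.65 + 90.28 = 1,809.93 thousand.
Not in labor force = 41.65 + 183.62 + 331.48 + 975.41 = 1,532.16 thousand (those not working and not actively searching are outside the labor force — including those who want a job but have given up searching).
Civilian working-age population = 1,809.93 + 1,532.16 = 3,342.09 thousand.
Unemployment rate = 90.28 / 1,809.93 = 4.99%.
Labor force participation rate = 1,809.93 / 3,342.09 = 54.16%.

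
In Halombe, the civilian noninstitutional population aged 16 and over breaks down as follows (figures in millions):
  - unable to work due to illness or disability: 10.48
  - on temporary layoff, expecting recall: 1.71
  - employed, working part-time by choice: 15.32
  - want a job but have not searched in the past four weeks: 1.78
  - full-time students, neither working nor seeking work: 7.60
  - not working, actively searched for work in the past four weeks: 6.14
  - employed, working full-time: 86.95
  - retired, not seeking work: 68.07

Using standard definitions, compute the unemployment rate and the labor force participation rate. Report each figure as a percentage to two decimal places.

Employed = 15.32 + 86.95 = 102.27 million.
Unemployed = 1.71 + 6.14 = 7.85 million (jobless and actively searching, or on temporary layoff).
Labor force = 102.27 + 7.85 = 110.12 million.
Not in labor force = 10.48 + 1.78 + 7.60 + 68.07 = 87.93 million (those not working and not actively searching are outside the labor force — including those who want a job but have given up searching).
Civilian working-age population = 110.12 + 87.93 = 198.05 million.
Unemployment rate = 7.85 / 110.12 = 7.13%.
Labor force participation rate = 110.12 / 198.05 = 55.60%.

Unemployment rate ≈ 7.13%; labor force participation rate ≈ 55.60%.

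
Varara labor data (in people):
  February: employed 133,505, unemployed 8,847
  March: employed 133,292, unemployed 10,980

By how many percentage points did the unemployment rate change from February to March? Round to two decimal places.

February: labor force = 133,505 + 8,847 = 142,352; u = 8,847/142,352 = 6.21%.
March: labor force = 133,292 + 10,980 = 144,272; u = 10,980/144,272 = 7.61%.
Change = 7.61% − 6.21% = +1.40 pp.

The unemployment rate changed by +1.40 percentage points.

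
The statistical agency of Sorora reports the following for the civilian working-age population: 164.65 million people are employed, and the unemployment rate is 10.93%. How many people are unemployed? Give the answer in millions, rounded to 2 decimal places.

Let U be the number unemployed. The labor force is E + U, and U/(E+U) = 0.1093.
So U = 0.1093 × 164.65 / (1 − 0.1093) = 17.9962 / 0.8907 ≈ 20.20 million.

About 20.20 million are unemployed.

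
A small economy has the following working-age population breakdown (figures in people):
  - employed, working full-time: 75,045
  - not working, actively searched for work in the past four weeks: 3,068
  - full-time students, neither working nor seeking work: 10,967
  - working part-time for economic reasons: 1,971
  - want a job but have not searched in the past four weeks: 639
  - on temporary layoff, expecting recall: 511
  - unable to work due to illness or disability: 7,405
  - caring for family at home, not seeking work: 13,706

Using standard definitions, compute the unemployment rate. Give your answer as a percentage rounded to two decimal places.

Employed = 75,045 + 1,971 = 77,016 (anyone who worked, including part-time for economic reasons, counts as employed).
Unemployed = 3,068 + 511 = 3,579 (jobless and actively searching, or on temporary layoff).
Labor force = 77,016 + 3,579 = 80,595.
Unemployment rate = 3,579 / 80,595 = 4.44%.

Unemployment rate ≈ 4.44%.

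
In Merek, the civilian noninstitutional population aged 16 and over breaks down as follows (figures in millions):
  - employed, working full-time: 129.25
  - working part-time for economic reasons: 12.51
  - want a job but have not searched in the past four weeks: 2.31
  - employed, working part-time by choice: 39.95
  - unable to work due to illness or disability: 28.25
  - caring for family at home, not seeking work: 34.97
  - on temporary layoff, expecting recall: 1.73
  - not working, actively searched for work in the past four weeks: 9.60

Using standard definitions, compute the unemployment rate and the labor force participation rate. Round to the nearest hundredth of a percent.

Employed = 129.25 + 12.51 + 39.95 = 181.71 million (anyone who worked, including part-time for economic reasons, counts as employed).
Unemployed = 1.73 + 9.60 = 11.33 million (jobless and actively searching, or on temporary layoff).
Labor force = 181.71 + 11.33 = 193.04 million.
Not in labor force = 2.31 + 28.25 + 34.97 = 65.53 million (those not working and not actively searching are outside the labor force — including those who want a job but have given up searching).
Civilian working-age population = 193.04 + 65.53 = 258.57 million.
Unemployment rate = 11.33 / 193.04 = 5.87%.
Labor force participation rate = 193.04 / 258.57 = 74.66%.

Unemployment rate ≈ 5.87%; labor force participation rate ≈ 74.66%.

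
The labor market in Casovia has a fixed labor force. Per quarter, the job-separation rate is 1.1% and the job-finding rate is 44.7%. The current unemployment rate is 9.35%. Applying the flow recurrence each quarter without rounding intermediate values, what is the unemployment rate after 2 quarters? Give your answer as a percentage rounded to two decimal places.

With a fixed labor force, u_{t+1} = u_t + s·(1−u_t) − f·u_t = u_t·(1−s−f) + s.
Here 1−s−f = 0.542 and s = 0.011.
u_1 = 0.093500 × 0.542 + 0.011 = 0.061677.
u_2 = 0.061677 × 0.542 + 0.011 = 0.044429.

Unemployment rate after two quarters ≈ 4.44%.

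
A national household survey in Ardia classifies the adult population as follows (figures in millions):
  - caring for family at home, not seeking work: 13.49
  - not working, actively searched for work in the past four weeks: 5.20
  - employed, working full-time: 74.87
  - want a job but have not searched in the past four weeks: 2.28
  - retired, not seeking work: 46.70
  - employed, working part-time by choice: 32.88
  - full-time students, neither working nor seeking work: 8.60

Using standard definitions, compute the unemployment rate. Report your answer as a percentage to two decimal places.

Employed = 74.87 + 32.88 = 107.75 million.
Unemployed = 5.20 million.
Labor force = 107.75 + 5.20 = 112.95 million.
Unemployment rate = 5.20 / 112.95 = 4.60%.

Unemployment rate ≈ 4.60%.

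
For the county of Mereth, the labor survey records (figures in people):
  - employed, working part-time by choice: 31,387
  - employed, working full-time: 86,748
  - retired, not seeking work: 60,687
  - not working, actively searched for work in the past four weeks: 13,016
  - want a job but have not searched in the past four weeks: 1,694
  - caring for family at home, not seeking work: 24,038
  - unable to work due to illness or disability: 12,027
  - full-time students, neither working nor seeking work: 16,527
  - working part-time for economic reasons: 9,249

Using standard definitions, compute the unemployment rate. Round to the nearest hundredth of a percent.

Employed = 31,387 + 86,748 + 9,249 = 127,384 (anyone who worked, including part-time for economic reasons, counts as employed).
Unemployed = 13,016.
Labor force = 127,384 + 13,016 = 140,400.
Unemployment rate = 13,016 / 140,400 = 9.27%.

Unemployment rate ≈ 9.27%.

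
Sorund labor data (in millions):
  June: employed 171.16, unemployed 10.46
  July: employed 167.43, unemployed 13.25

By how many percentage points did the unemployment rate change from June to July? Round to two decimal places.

June: labor force = 171.16 + 10.46 = 181.62; u = 10.46/181.62 = 5.76%.
July: labor force = 167.43 + 13.25 = 180.68; u = 13.25/180.68 = 7.33%.
Change = 7.33% − 5.76% = +1.57 pp.

The unemployment rate changed by +1.57 percentage points.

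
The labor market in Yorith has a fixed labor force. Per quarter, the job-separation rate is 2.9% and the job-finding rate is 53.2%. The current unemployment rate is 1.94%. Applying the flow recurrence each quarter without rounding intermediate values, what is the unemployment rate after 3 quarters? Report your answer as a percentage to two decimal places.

Unemployment rate after three quarters ≈ 4.90%.

With a fixed labor force, u_{t+1} = u_t + s·(1−u_t) − f·u_t = u_t·(1−s−f) + s.
Here 1−s−f = 0.439 and s = 0.029.
u_1 = 0.019400 × 0.439 + 0.029 = 0.037517.
u_2 = 0.037517 × 0.439 + 0.029 = 0.045470.
u_3 = 0.045470 × 0.439 + 0.029 = 0.048961.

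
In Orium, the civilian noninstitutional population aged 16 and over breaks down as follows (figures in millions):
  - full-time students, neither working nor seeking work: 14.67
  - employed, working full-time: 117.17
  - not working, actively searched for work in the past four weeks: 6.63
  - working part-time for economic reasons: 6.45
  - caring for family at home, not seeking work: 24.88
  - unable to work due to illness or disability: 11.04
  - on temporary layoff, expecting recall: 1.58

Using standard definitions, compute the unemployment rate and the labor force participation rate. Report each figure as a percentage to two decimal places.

Employed = 117.17 + 6.45 = 123.62 million (anyone who worked, including part-time for economic reasons, counts as employed).
Unemployed = 6.63 + 1.58 = 8.21 million (jobless and actively searching, or on temporary layoff).
Labor force = 123.62 + 8.21 = 131.83 million.
Not in labor force = 14.67 + 24.88 + 11.04 = 50.59 million (those not working and not actively searching are outside the labor force).
Civilian working-age population = 131.83 + 50.59 = 182.42 million.
Unemployment rate = 8.21 / 131.83 = 6.23%.
Labor force participation rate = 131.83 / 182.42 = 72.27%.

Unemployment rate ≈ 6.23%; labor force participation rate ≈ 72.27%.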